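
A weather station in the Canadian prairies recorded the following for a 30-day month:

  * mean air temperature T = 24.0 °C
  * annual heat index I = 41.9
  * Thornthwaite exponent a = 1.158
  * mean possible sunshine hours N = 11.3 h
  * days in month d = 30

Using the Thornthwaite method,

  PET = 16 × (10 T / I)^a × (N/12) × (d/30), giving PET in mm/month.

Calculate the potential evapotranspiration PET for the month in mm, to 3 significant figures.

114 mm

10T/I = 10 × 24.0 / 41.9 = 5.7279
(10T/I)^a = 5.7279^1.158 = 7.5467
Uncorrected PET = 16 × 7.5467 = 120.747 mm
Correction = (N/12)(d/30) = (11.3/12)(30/30) = 0.9417
PET = 120.747 × 0.9417 = 113.707 mm/month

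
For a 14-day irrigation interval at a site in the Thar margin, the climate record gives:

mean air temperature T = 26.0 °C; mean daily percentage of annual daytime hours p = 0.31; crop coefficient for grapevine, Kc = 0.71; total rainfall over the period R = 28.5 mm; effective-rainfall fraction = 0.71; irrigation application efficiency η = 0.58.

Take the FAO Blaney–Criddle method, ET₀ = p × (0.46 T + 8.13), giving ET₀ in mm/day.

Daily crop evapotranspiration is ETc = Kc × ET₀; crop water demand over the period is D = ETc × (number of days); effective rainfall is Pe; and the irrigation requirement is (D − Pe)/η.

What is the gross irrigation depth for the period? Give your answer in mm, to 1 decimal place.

71.8 mm

ET₀ = 0.31 × (0.46 × 26.0 + 8.13) = 0.31 × 20.090 = 6.2279 mm/d
ETc = Kc × ET₀ = 0.71 × 6.2279 = 4.4218 mm/d
Crop demand D = ETc × 14 d = 4.4218 × 14 = 61.905 mm
Pe = 0.71 × 28.5 = 20.235 mm
D − Pe = 61.905 − 20.235 = 41.670 mm
Gross irrigation = 41.670 / 0.58 = 71.845 mm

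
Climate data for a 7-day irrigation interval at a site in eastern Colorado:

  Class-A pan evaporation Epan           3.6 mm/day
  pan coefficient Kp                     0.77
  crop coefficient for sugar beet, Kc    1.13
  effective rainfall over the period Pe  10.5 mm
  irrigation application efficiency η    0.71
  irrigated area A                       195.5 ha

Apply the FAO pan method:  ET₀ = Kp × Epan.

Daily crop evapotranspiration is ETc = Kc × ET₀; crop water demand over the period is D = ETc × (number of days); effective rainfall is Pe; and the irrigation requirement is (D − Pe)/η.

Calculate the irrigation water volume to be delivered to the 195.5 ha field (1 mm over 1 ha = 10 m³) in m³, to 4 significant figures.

ET₀ = 0.77 × 3.6 = 2.7720 mm/d
ETc = Kc × ET₀ = 1.13 × 2.7720 = 3.1324 mm/d
Crop demand D = ETc × 7 d = 3.1324 × 7 = 21.927 mm
D − Pe = 21.927 − 10.5 = 11.427 mm
Gross irrigation = 11.427 / 0.71 = 16.094 mm
Volume = 16.094 mm × 195.5 ha × 10 = 31463.8 m³

31460 m³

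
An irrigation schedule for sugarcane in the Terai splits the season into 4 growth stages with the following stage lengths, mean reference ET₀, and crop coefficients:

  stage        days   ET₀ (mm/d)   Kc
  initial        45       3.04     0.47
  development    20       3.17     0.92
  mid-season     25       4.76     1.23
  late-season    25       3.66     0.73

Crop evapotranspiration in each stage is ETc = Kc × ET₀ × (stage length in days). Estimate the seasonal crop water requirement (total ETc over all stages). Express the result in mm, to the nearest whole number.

336 mm

initial: 0.47 × 3.04 × 45 = 64.30 mm
development: 0.92 × 3.17 × 20 = 58.33 mm
mid-season: 1.23 × 4.76 × 25 = 146.37 mm
late-season: 0.73 × 3.66 × 25 = 66.80 mm
Seasonal total = 335.80 mm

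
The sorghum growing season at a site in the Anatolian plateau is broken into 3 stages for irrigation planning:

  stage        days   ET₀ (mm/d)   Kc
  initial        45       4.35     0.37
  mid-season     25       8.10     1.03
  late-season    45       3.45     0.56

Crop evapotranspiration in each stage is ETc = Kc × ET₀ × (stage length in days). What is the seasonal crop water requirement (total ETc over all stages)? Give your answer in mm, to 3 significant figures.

368 mm

initial: 0.37 × 4.35 × 45 = 72.43 mm
mid-season: 1.03 × 8.10 × 25 = 208.58 mm
late-season: 0.56 × 3.45 × 45 = 86.94 mm
Seasonal total = 367.95 mm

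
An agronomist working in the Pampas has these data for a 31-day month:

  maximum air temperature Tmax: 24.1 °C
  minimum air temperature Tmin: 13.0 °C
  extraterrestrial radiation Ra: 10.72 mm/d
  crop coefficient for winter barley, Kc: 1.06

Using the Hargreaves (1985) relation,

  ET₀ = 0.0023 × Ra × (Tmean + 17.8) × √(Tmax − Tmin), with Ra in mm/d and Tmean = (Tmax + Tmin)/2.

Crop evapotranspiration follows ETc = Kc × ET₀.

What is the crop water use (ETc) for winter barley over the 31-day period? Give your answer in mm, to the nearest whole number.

Tmean = (24.1 + 13.0)/2 = 18.55 °C
ET₀ = 0.0023 × 10.72 × (18.55 + 17.8) × √11.1 = 0.0023 × 10.72 × 36.35 × 3.3317 = 2.9860 mm/d
ETc = Kc × ET₀ = 1.06 × 2.9860 = 3.1652 mm/d
Over 31 days: 3.1652 × 31 = 98.121 mm

98 mm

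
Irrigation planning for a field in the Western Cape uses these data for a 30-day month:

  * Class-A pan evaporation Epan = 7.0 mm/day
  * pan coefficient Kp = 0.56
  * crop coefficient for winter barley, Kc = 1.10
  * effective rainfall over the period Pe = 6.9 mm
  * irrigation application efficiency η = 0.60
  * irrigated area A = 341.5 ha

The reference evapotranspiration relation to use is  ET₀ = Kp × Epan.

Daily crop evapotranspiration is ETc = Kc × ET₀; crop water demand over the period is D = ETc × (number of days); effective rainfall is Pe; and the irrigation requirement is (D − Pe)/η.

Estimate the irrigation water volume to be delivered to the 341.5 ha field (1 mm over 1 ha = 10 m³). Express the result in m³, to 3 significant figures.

697000 m³

ET₀ = 0.56 × 7.0 = 3.9200 mm/d
ETc = Kc × ET₀ = 1.10 × 3.9200 = 4.3120 mm/d
Crop demand D = ETc × 30 d = 4.3120 × 30 = 129.360 mm
D − Pe = 129.360 − 6.9 = 122.460 mm
Gross irrigation = 122.460 / 0.60 = 204.100 mm
Volume = 204.100 mm × 341.5 ha × 10 = 697001.5 m³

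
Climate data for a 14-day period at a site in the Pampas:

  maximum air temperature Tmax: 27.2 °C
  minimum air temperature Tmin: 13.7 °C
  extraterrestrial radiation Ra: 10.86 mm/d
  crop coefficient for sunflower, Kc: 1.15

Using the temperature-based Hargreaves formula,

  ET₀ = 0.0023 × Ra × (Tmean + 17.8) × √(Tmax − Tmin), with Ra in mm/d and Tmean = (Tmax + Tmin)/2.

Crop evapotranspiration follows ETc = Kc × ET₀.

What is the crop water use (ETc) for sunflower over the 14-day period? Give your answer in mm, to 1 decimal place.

Tmean = (27.2 + 13.7)/2 = 20.45 °C
ET₀ = 0.0023 × 10.86 × (20.45 + 17.8) × √13.5 = 0.0023 × 10.86 × 38.25 × 3.6742 = 3.5104 mm/d
ETc = Kc × ET₀ = 1.15 × 3.5104 = 4.0370 mm/d
Over 14 days: 4.0370 × 14 = 56.518 mm

56.5 mm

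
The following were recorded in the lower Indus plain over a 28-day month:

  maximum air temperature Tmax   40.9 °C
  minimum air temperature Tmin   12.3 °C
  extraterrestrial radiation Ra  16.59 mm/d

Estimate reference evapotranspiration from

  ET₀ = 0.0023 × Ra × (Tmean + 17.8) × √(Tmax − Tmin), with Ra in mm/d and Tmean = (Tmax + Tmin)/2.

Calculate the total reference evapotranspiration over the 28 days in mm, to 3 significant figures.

254 mm

Tmean = (40.9 + 12.3)/2 = 26.60 °C
ET₀ = 0.0023 × 16.59 × (26.60 + 17.8) × √28.6 = 0.0023 × 16.59 × 44.40 × 5.3479 = 9.0603 mm/d
Over 28 days: 9.0603 × 28 = 253.688 mm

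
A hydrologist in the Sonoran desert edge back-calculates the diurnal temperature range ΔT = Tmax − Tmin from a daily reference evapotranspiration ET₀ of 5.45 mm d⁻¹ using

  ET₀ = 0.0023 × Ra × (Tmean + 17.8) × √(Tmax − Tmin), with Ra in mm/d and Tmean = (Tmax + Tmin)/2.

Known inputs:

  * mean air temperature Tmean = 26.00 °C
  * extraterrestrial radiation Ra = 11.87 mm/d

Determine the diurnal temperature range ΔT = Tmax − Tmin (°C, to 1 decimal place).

20.8 °C

√ΔT = ET₀ / [0.0023 × Ra × (Tmean+17.8)] = 5.45 / (0.0023 × 11.87 × 43.80) = 4.5577
ΔT = 4.5577² = 20.773 °C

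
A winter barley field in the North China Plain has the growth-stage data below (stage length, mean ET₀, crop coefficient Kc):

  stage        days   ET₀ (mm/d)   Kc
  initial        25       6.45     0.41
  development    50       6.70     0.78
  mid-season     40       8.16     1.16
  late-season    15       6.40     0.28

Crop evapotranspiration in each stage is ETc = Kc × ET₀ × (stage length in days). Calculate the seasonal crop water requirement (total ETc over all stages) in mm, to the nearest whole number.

733 mm

initial: 0.41 × 6.45 × 25 = 66.11 mm
development: 0.78 × 6.70 × 50 = 261.30 mm
mid-season: 1.16 × 8.16 × 40 = 378.62 mm
late-season: 0.28 × 6.40 × 15 = 26.88 mm
Seasonal total = 732.91 mm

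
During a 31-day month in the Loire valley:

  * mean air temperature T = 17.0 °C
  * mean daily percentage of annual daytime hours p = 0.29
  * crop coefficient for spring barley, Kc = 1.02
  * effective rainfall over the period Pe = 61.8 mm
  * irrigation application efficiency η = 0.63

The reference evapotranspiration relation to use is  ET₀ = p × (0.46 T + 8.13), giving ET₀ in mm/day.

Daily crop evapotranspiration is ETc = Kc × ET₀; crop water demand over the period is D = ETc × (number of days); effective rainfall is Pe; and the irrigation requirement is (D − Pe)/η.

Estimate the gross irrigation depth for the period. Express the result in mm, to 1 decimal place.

ET₀ = 0.29 × (0.46 × 17.0 + 8.13) = 0.29 × 15.950 = 4.6255 mm/d
ETc = Kc × ET₀ = 1.02 × 4.6255 = 4.7180 mm/d
Crop demand D = ETc × 31 d = 4.7180 × 31 = 146.258 mm
D − Pe = 146.258 − 61.8 = 84.458 mm
Gross irrigation = 84.458 / 0.63 = 134.060 mm

134.1 mm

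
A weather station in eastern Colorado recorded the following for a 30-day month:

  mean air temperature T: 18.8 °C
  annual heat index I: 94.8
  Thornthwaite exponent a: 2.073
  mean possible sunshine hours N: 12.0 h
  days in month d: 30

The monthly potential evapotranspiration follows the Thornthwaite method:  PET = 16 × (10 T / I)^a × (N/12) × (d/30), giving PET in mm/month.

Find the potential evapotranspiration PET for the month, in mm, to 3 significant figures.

66.1 mm

10T/I = 10 × 18.8 / 94.8 = 1.9831
(10T/I)^a = 1.9831^2.073 = 4.1342
Uncorrected PET = 16 × 4.1342 = 66.147 mm
Correction = (N/12)(d/30) = (12.0/12)(30/30) = 1.0000
PET = 66.147 × 1.0000 = 66.147 mm/month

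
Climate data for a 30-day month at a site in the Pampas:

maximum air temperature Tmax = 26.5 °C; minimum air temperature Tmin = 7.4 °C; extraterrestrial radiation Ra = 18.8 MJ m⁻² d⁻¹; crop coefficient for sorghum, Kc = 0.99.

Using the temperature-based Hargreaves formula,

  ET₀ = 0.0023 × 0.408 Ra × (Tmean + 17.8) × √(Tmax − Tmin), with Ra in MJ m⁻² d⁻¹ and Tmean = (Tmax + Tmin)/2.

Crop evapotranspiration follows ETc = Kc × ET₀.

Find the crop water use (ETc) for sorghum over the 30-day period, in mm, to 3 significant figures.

Tmean = (26.5 + 7.4)/2 = 16.95 °C
0.408 Ra = 0.408 × 18.8 = 7.6704 mm/d equivalent
ET₀ = 0.0023 × 7.6704 × (16.95 + 17.8) × √19.1 = 0.0023 × 7.6704 × 34.75 × 4.3704 = 2.6793 mm/d
ETc = Kc × ET₀ = 0.99 × 2.6793 = 2.6525 mm/d
Over 30 days: 2.6525 × 30 = 79.575 mm

79.6 mm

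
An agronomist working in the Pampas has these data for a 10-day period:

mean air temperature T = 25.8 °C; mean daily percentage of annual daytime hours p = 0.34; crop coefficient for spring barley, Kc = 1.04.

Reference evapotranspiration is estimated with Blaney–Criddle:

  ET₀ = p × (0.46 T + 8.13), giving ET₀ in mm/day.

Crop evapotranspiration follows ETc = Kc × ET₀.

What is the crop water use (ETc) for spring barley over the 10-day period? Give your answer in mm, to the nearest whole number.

71 mm

ET₀ = 0.34 × (0.46 × 25.8 + 8.13) = 0.34 × 19.998 = 6.7993 mm/d
ETc = Kc × ET₀ = 1.04 × 6.7993 = 7.0713 mm/d
Over 10 days: 7.0713 × 10 = 70.713 mm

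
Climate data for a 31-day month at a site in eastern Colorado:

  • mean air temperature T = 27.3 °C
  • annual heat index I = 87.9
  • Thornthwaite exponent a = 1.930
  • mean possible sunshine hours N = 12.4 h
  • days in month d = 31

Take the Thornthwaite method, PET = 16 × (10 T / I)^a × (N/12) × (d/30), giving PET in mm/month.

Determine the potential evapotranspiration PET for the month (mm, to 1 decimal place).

10T/I = 10 × 27.3 / 87.9 = 3.1058
(10T/I)^a = 3.1058^1.930 = 8.9104
Uncorrected PET = 16 × 8.9104 = 142.566 mm
Correction = (N/12)(d/30) = (12.4/12)(31/30) = 1.0678
PET = 142.566 × 1.0678 = 152.232 mm/month

152.2 mm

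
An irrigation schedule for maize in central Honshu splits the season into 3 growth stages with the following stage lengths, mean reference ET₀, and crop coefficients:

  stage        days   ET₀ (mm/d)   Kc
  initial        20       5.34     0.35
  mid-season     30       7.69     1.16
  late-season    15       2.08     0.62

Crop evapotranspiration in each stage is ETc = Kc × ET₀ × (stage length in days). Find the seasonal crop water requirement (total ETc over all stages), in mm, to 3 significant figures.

324 mm

initial: 0.35 × 5.34 × 20 = 37.38 mm
mid-season: 1.16 × 7.69 × 30 = 267.61 mm
late-season: 0.62 × 2.08 × 15 = 19.34 mm
Seasonal total = 324.33 mm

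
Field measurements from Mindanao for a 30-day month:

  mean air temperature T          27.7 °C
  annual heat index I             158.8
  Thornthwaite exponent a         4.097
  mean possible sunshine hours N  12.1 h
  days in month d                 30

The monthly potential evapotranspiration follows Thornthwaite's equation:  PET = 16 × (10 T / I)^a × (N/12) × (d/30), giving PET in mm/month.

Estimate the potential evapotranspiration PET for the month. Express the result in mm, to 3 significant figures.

10T/I = 10 × 27.7 / 158.8 = 1.7443
(10T/I)^a = 1.7443^4.097 = 9.7706
Uncorrected PET = 16 × 9.7706 = 156.330 mm
Correction = (N/12)(d/30) = (12.1/12)(30/30) = 1.0083
PET = 156.330 × 1.0083 = 157.628 mm/month

158 mm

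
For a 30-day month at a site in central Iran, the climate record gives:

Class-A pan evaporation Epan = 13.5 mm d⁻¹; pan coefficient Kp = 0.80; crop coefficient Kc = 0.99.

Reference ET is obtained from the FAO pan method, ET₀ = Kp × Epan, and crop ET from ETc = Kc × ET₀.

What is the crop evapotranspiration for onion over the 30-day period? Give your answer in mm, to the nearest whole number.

ET₀ = 0.80 × 13.5 = 10.8000 mm/d
ETc = Kc × ET₀ = 0.99 × 10.8000 = 10.6920 mm/d
Over 30 days: 10.6920 × 30 = 320.760 mm

321 mm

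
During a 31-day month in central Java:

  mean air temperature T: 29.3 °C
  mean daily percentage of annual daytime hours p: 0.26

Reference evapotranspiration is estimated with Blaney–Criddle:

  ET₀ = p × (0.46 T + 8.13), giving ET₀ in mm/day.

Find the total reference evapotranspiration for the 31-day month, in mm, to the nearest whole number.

174 mm

ET₀ = 0.26 × (0.46 × 29.3 + 8.13) = 0.26 × 21.608 = 5.6181 mm/d
Monthly total = 5.6181 × 31 = 174.161 mm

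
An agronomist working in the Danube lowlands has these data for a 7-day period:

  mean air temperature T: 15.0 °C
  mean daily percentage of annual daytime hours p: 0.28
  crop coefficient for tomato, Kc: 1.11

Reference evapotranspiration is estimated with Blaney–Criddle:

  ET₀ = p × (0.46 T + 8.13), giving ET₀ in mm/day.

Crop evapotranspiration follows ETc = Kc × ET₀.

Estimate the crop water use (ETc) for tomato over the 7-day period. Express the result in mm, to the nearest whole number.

33 mm

ET₀ = 0.28 × (0.46 × 15.0 + 8.13) = 0.28 × 15.030 = 4.2084 mm/d
ETc = Kc × ET₀ = 1.11 × 4.2084 = 4.6713 mm/d
Over 7 days: 4.6713 × 7 = 32.699 mm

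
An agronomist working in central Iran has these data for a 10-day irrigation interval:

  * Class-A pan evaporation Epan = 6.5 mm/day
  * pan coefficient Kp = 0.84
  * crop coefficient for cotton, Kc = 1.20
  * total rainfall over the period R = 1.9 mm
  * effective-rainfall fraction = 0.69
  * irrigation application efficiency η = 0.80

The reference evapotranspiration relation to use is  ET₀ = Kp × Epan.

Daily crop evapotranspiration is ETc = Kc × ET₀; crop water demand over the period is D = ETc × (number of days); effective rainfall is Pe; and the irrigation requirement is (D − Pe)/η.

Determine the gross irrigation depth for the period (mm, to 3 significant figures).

ET₀ = 0.84 × 6.5 = 5.4600 mm/d
ETc = Kc × ET₀ = 1.20 × 5.4600 = 6.5520 mm/d
Crop demand D = ETc × 10 d = 6.5520 × 10 = 65.520 mm
Pe = 0.69 × 1.9 = 1.311 mm
D − Pe = 65.520 − 1.311 = 64.209 mm
Gross irrigation = 64.209 / 0.80 = 80.261 mm

80.3 mm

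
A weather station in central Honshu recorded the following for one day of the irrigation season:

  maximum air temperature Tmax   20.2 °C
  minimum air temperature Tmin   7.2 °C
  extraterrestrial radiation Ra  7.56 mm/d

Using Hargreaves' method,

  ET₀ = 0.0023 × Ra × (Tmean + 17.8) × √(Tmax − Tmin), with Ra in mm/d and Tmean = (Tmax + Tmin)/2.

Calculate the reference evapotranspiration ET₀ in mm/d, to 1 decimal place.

2.0 mm/d

Tmean = (20.2 + 7.2)/2 = 13.70 °C
ET₀ = 0.0023 × 7.56 × (13.70 + 17.8) × √13.0 = 0.0023 × 7.56 × 31.50 × 3.6056 = 1.9749 mm/d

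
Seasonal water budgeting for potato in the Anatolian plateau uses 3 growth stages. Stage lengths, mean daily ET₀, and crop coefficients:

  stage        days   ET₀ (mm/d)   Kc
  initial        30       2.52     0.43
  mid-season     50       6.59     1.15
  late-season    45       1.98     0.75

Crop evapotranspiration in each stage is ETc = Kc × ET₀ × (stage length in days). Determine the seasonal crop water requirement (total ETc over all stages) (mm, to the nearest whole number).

initial: 0.43 × 2.52 × 30 = 32.51 mm
mid-season: 1.15 × 6.59 × 50 = 378.93 mm
late-season: 0.75 × 1.98 × 45 = 66.83 mm
Seasonal total = 478.27 mm

478 mm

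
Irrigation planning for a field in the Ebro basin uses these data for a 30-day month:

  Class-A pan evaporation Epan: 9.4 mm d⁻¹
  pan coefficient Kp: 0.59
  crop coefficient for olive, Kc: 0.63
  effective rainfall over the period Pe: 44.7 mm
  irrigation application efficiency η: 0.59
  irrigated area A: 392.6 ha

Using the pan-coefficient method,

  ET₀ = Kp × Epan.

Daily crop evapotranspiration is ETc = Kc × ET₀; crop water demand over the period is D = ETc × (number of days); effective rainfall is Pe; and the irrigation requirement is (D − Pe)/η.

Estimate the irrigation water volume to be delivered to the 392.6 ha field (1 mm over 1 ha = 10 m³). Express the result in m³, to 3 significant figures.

ET₀ = 0.59 × 9.4 = 5.5460 mm/d
ETc = Kc × ET₀ = 0.63 × 5.5460 = 3.4940 mm/d
Crop demand D = ETc × 30 d = 3.4940 × 30 = 104.820 mm
D − Pe = 104.820 − 44.7 = 60.120 mm
Gross irrigation = 60.120 / 0.59 = 101.898 mm
Volume = 101.898 mm × 392.6 ha × 10 = 400051.5 m³

400000 m³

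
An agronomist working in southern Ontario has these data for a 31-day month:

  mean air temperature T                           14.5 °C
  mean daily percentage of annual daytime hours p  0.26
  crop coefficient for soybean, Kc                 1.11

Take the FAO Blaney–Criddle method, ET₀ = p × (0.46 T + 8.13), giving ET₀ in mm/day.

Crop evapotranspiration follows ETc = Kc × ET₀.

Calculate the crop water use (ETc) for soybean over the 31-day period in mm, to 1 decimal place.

ET₀ = 0.26 × (0.46 × 14.5 + 8.13) = 0.26 × 14.800 = 3.8480 mm/d
ETc = Kc × ET₀ = 1.11 × 3.8480 = 4.2713 mm/d
Over 31 days: 4.2713 × 31 = 132.410 mm

132.4 mm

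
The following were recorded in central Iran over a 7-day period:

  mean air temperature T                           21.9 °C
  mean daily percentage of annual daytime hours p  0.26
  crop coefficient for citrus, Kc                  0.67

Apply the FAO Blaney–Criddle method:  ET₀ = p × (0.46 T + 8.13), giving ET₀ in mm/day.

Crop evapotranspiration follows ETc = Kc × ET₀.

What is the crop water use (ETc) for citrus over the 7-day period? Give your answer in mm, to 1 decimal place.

22.2 mm

ET₀ = 0.26 × (0.46 × 21.9 + 8.13) = 0.26 × 18.204 = 4.7330 mm/d
ETc = Kc × ET₀ = 0.67 × 4.7330 = 3.1711 mm/d
Over 7 days: 3.1711 × 7 = 22.198 mm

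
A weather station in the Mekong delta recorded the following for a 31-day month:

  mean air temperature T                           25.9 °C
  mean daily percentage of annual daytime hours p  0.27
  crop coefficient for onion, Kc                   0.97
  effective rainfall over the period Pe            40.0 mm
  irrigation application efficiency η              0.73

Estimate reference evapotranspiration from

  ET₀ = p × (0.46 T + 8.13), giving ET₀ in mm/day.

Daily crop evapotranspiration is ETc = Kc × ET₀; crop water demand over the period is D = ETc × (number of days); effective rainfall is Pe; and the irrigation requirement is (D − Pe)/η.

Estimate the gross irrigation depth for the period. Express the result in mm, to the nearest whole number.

ET₀ = 0.27 × (0.46 × 25.9 + 8.13) = 0.27 × 20.044 = 5.4119 mm/d
ETc = Kc × ET₀ = 0.97 × 5.4119 = 5.2495 mm/d
Crop demand D = ETc × 31 d = 5.2495 × 31 = 162.735 mm
D − Pe = 162.735 − 40.0 = 122.735 mm
Gross irrigation = 122.735 / 0.73 = 168.130 mm

168 mm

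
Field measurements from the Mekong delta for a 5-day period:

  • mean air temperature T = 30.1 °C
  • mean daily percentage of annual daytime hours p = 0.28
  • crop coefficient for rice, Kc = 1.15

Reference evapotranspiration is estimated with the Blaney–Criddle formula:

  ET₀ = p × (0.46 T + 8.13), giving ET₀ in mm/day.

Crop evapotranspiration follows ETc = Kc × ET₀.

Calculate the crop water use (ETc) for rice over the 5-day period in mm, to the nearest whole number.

ET₀ = 0.28 × (0.46 × 30.1 + 8.13) = 0.28 × 21.976 = 6.1533 mm/d
ETc = Kc × ET₀ = 1.15 × 6.1533 = 7.0763 mm/d
Over 5 days: 7.0763 × 5 = 35.382 mm

35 mm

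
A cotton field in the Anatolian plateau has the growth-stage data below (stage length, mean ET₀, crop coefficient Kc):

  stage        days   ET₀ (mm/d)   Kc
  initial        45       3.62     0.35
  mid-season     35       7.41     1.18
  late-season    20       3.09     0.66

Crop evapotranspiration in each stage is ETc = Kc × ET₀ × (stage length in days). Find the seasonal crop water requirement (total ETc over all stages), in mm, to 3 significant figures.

initial: 0.35 × 3.62 × 45 = 57.02 mm
mid-season: 1.18 × 7.41 × 35 = 306.03 mm
late-season: 0.66 × 3.09 × 20 = 40.79 mm
Seasonal total = 403.84 mm

404 mm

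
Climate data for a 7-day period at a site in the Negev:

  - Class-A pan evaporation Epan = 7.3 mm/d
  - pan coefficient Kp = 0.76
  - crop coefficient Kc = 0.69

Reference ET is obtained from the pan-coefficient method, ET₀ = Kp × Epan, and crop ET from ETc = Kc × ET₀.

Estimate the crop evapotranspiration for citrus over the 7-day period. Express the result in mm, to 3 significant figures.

26.8 mm

ET₀ = 0.76 × 7.3 = 5.5480 mm/d
ETc = Kc × ET₀ = 0.69 × 5.5480 = 3.8281 mm/d
Over 7 days: 3.8281 × 7 = 26.797 mm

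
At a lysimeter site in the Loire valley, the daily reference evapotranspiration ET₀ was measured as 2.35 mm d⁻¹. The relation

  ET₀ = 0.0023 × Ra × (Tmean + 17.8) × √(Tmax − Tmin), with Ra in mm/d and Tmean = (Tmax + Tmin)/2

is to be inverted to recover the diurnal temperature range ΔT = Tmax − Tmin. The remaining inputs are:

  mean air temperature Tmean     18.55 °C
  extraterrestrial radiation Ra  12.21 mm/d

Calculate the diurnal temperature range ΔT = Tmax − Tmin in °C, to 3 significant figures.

√ΔT = ET₀ / [0.0023 × Ra × (Tmean+17.8)] = 2.35 / (0.0023 × 12.21 × 36.35) = 2.3021
ΔT = 2.3021² = 5.300 °C

5.30 °C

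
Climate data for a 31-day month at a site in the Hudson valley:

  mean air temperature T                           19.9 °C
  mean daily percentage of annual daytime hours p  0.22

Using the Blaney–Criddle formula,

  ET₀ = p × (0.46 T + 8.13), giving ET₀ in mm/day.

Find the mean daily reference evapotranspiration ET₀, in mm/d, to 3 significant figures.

3.80 mm/d

ET₀ = 0.22 × (0.46 × 19.9 + 8.13) = 0.22 × 17.284 = 3.8025 mm/d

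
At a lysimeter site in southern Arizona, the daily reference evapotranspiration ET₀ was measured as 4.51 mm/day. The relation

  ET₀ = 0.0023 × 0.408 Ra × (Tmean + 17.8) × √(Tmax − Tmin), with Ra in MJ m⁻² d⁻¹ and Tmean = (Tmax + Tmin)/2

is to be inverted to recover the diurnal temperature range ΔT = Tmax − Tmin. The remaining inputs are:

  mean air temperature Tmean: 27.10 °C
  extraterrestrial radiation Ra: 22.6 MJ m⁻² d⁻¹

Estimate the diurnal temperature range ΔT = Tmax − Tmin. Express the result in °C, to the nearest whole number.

√ΔT = ET₀ / [0.0023 × 0.408 × Ra × (Tmean+17.8)] = 4.51 / (0.0023 × 9.2208 × 44.90) = 4.7362
ΔT = 4.7362² = 22.432 °C

22 °C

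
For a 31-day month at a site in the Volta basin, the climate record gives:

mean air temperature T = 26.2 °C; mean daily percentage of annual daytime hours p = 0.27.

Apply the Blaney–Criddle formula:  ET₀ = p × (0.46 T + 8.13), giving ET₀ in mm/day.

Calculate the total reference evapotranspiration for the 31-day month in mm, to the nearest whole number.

169 mm

ET₀ = 0.27 × (0.46 × 26.2 + 8.13) = 0.27 × 20.182 = 5.4491 mm/d
Monthly total = 5.4491 × 31 = 168.922 mm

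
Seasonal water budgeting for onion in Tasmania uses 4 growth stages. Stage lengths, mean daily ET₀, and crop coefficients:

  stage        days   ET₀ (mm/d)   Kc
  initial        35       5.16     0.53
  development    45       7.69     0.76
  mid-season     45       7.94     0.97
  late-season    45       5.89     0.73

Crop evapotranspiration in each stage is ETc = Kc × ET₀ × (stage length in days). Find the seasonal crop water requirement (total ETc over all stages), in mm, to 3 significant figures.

899 mm

initial: 0.53 × 5.16 × 35 = 95.72 mm
development: 0.76 × 7.69 × 45 = 263.00 mm
mid-season: 0.97 × 7.94 × 45 = 346.58 mm
late-season: 0.73 × 5.89 × 45 = 193.49 mm
Seasonal total = 898.79 mm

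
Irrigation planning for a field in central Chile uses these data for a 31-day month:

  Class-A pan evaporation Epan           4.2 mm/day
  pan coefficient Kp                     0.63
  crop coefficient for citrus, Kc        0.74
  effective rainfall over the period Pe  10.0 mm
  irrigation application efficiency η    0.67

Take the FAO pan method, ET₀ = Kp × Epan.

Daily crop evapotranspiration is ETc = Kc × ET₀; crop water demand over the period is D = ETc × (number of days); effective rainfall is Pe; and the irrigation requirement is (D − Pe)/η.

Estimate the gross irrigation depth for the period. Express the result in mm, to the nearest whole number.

76 mm

ET₀ = 0.63 × 4.2 = 2.6460 mm/d
ETc = Kc × ET₀ = 0.74 × 2.6460 = 1.9580 mm/d
Crop demand D = ETc × 31 d = 1.9580 × 31 = 60.698 mm
D − Pe = 60.698 − 10.0 = 50.698 mm
Gross irrigation = 50.698 / 0.67 = 75.669 mm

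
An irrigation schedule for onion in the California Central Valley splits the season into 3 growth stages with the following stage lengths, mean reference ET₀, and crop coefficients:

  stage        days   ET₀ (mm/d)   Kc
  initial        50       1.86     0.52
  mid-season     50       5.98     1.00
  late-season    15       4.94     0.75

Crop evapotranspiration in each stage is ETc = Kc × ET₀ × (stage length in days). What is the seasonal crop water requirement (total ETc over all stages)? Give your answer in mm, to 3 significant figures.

403 mm

initial: 0.52 × 1.86 × 50 = 48.36 mm
mid-season: 1.00 × 5.98 × 50 = 299.00 mm
late-season: 0.75 × 4.94 × 15 = 55.58 mm
Seasonal total = 402.94 mm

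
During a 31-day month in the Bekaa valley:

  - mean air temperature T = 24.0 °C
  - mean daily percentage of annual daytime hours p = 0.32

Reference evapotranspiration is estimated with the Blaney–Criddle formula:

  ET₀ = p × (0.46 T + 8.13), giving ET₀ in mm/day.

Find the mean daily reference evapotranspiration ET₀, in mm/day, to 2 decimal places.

ET₀ = 0.32 × (0.46 × 24.0 + 8.13) = 0.32 × 19.170 = 6.1344 mm/d

6.13 mm/day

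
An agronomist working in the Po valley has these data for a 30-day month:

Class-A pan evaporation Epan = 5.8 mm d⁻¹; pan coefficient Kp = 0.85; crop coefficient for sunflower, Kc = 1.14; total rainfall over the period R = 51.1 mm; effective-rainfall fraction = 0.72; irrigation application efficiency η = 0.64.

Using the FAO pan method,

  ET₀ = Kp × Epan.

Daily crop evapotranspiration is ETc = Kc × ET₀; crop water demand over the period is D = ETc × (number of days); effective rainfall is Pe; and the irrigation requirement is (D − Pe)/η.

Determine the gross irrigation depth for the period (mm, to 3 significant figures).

206 mm

ET₀ = 0.85 × 5.8 = 4.9300 mm/d
ETc = Kc × ET₀ = 1.14 × 4.9300 = 5.6202 mm/d
Crop demand D = ETc × 30 d = 5.6202 × 30 = 168.606 mm
Pe = 0.72 × 51.1 = 36.792 mm
D − Pe = 168.606 − 36.792 = 131.814 mm
Gross irrigation = 131.814 / 0.64 = 205.959 mm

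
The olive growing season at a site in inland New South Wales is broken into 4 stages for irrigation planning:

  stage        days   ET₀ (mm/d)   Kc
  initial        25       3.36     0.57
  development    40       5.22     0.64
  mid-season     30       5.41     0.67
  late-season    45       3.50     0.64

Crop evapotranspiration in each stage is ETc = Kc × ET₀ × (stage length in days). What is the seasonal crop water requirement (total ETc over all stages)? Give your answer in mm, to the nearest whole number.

391 mm

initial: 0.57 × 3.36 × 25 = 47.88 mm
development: 0.64 × 5.22 × 40 = 133.63 mm
mid-season: 0.67 × 5.41 × 30 = 108.74 mm
late-season: 0.64 × 3.50 × 45 = 100.80 mm
Seasonal total = 391.05 mm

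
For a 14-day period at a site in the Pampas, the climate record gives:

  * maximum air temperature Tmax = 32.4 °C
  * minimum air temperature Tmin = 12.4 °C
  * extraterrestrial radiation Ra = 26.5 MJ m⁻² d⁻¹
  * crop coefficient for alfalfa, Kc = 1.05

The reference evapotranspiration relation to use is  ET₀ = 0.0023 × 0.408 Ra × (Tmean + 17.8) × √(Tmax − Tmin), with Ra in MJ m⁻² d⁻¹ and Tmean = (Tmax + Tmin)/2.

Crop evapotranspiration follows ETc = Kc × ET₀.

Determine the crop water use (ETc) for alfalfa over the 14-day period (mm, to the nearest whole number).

Tmean = (32.4 + 12.4)/2 = 22.40 °C
0.408 Ra = 0.408 × 26.5 = 10.8120 mm/d equivalent
ET₀ = 0.0023 × 10.8120 × (22.40 + 17.8) × √20.0 = 0.0023 × 10.8120 × 40.20 × 4.4721 = 4.4707 mm/d
ETc = Kc × ET₀ = 1.05 × 4.4707 = 4.6942 mm/d
Over 14 days: 4.6942 × 14 = 65.719 mm

66 mm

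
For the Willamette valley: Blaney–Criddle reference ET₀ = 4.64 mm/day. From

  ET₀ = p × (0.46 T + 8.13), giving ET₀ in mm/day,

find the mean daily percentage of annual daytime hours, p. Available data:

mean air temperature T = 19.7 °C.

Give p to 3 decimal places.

p = ET₀ / (0.46 T + 8.13) = 4.64 / (0.46 × 19.7 + 8.13) = 4.64 / 17.192 = 0.2699

0.270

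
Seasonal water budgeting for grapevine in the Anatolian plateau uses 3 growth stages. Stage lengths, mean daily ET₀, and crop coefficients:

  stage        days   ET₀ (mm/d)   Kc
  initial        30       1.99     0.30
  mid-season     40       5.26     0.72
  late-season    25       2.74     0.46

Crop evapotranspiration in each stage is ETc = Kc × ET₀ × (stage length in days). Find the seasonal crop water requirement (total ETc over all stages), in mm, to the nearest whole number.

initial: 0.30 × 1.99 × 30 = 17.91 mm
mid-season: 0.72 × 5.26 × 40 = 151.49 mm
late-season: 0.46 × 2.74 × 25 = 31.51 mm
Seasonal total = 200.91 mm

201 mm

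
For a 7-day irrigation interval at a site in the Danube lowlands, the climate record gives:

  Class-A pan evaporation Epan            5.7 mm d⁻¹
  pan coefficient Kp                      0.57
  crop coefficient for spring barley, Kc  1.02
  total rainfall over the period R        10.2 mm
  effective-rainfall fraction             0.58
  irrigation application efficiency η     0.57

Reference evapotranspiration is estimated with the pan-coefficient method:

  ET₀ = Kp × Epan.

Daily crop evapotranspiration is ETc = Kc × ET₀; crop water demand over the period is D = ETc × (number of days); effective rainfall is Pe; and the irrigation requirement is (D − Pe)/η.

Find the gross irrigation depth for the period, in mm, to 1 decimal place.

ET₀ = 0.57 × 5.7 = 3.2490 mm/d
ETc = Kc × ET₀ = 1.02 × 3.2490 = 3.3140 mm/d
Crop demand D = ETc × 7 d = 3.3140 × 7 = 23.198 mm
Pe = 0.58 × 10.2 = 5.916 mm
D − Pe = 23.198 − 5.916 = 17.282 mm
Gross irrigation = 17.282 / 0.57 = 30.319 mm

30.3 mm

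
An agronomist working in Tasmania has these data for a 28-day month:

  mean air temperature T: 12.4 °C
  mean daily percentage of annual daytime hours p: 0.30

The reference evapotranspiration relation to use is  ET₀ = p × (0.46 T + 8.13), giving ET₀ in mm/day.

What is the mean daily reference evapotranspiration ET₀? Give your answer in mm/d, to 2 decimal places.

4.15 mm/d

ET₀ = 0.30 × (0.46 × 12.4 + 8.13) = 0.30 × 13.834 = 4.1502 mm/d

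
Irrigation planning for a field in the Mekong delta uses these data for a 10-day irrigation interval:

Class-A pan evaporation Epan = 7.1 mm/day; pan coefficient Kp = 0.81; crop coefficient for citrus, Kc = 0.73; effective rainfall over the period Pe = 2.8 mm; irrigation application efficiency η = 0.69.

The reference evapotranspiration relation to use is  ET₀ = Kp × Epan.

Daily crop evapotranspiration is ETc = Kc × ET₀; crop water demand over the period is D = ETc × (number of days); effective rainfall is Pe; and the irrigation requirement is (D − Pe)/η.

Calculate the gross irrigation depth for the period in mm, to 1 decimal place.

ET₀ = 0.81 × 7.1 = 5.7510 mm/d
ETc = Kc × ET₀ = 0.73 × 5.7510 = 4.1982 mm/d
Crop demand D = ETc × 10 d = 4.1982 × 10 = 41.982 mm
D − Pe = 41.982 − 2.8 = 39.182 mm
Gross irrigation = 39.182 / 0.69 = 56.786 mm

56.8 mm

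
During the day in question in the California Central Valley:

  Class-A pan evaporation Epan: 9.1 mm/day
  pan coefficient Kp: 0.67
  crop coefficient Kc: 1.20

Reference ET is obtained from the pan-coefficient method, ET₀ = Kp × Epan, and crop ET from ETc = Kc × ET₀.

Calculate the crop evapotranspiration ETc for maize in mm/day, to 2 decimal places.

7.32 mm/day

ET₀ = 0.67 × 9.1 = 6.0970 mm/d
ETc = Kc × ET₀ = 1.20 × 6.0970 = 7.3164 mm/d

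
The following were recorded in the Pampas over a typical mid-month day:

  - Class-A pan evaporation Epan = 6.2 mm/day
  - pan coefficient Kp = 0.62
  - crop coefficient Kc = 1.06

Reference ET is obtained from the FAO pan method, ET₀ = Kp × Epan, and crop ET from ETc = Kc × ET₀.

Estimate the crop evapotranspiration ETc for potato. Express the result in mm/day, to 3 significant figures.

4.07 mm/day

ET₀ = 0.62 × 6.2 = 3.8440 mm/d
ETc = Kc × ET₀ = 1.06 × 3.8440 = 4.0746 mm/d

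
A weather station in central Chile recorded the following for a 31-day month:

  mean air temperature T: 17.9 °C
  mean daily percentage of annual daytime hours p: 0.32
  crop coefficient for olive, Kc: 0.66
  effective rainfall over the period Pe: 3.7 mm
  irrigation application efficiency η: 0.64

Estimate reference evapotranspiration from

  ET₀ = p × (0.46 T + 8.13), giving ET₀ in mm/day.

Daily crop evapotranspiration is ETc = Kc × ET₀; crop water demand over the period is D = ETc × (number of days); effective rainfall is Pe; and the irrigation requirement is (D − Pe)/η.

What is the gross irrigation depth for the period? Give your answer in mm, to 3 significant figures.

162 mm

ET₀ = 0.32 × (0.46 × 17.9 + 8.13) = 0.32 × 16.364 = 5.2365 mm/d
ETc = Kc × ET₀ = 0.66 × 5.2365 = 3.4561 mm/d
Crop demand D = ETc × 31 d = 3.4561 × 31 = 107.139 mm
D − Pe = 107.139 − 3.7 = 103.439 mm
Gross irrigation = 103.439 / 0.64 = 161.623 mm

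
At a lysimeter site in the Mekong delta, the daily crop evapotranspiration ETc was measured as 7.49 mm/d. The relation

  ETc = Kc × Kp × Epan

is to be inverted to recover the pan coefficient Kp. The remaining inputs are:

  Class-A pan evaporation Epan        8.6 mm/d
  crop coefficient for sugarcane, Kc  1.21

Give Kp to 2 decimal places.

0.72

ETc = Kc × Kp × Epan  ⇒  Kp = ETc / (Kc × Epan)
Kp = 7.49 / (1.21 × 8.6) = 7.49 / 10.406 = 0.7198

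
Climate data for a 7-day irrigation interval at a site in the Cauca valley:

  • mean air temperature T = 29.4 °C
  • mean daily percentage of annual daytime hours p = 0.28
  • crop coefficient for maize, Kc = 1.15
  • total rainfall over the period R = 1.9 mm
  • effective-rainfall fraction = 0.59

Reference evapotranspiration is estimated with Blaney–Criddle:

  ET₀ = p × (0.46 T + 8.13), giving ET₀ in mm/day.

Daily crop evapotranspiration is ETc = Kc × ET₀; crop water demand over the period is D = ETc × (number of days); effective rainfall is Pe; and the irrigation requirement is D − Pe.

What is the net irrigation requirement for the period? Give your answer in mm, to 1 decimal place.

ET₀ = 0.28 × (0.46 × 29.4 + 8.13) = 0.28 × 21.654 = 6.0631 mm/d
ETc = Kc × ET₀ = 1.15 × 6.0631 = 6.9726 mm/d
Crop demand D = ETc × 7 d = 6.9726 × 7 = 48.808 mm
Pe = 0.59 × 1.9 = 1.121 mm
D − Pe = 48.808 − 1.121 = 47.687 mm

47.7 mm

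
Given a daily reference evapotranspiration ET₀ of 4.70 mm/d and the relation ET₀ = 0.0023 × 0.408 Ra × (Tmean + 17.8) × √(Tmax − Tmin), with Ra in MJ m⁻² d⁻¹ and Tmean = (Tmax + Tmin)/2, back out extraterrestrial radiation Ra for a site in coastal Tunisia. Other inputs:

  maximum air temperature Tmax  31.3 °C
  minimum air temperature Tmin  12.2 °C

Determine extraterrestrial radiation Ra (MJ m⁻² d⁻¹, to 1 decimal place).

Tmean = (31.3+12.2)/2 = 21.75 °C; ΔT = 19.1
Ra = ET₀ / [0.0023 × 0.408 × (Tmean+17.8) × √ΔT]
   = 4.70 / (0.0023 × 0.408 × 39.55 × 4.3704) = 28.976 MJ m⁻² d⁻¹

29.0 MJ m⁻² d⁻¹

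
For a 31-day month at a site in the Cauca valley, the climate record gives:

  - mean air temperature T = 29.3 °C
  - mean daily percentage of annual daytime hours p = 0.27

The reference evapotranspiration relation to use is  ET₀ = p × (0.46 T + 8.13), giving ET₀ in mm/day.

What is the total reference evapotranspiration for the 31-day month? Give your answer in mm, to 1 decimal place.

180.9 mm

ET₀ = 0.27 × (0.46 × 29.3 + 8.13) = 0.27 × 21.608 = 5.8342 mm/d
Monthly total = 5.8342 × 31 = 180.860 mm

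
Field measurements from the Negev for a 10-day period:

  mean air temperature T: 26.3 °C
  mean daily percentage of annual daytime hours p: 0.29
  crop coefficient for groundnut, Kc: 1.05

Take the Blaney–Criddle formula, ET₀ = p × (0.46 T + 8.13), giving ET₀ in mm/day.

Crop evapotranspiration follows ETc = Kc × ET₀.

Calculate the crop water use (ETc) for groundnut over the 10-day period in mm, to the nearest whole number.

ET₀ = 0.29 × (0.46 × 26.3 + 8.13) = 0.29 × 20.228 = 5.8661 mm/d
ETc = Kc × ET₀ = 1.05 × 5.8661 = 6.1594 mm/d
Over 10 days: 6.1594 × 10 = 61.594 mm

62 mm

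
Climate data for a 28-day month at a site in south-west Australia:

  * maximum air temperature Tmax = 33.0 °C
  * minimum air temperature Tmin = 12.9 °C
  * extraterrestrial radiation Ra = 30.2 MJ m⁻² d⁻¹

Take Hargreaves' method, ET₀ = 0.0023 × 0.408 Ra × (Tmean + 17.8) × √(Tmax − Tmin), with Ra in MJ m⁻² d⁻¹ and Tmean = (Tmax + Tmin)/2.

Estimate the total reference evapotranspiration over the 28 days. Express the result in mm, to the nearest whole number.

Tmean = (33.0 + 12.9)/2 = 22.95 °C
0.408 Ra = 0.408 × 30.2 = 12.3216 mm/d equivalent
ET₀ = 0.0023 × 12.3216 × (22.95 + 17.8) × √20.1 = 0.0023 × 12.3216 × 40.75 × 4.4833 = 5.1775 mm/d
Over 28 days: 5.1775 × 28 = 144.970 mm

145 mm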